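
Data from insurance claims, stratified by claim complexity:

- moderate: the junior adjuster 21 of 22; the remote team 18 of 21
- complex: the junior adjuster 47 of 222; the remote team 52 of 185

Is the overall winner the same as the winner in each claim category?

Moderate: the junior adjuster 21/22 = 95.5%, the remote team 18/21 = 85.7% → the junior adjuster
Complex: the junior adjuster 47/222 = 21.2%, the remote team 52/185 = 28.1% → the remote team
Overall: the junior adjuster 68/244 = 27.9%, the remote team 70/206 = 34.0% → the remote team
Neither sweeps: the junior adjuster wins 1 of 2 groups, the remote team wins 1. The remote team wins overall but not every group — no Simpson reversal.

No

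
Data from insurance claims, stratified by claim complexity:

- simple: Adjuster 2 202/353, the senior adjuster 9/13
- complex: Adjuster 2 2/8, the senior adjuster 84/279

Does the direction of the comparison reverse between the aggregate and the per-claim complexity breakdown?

Yes

Simple: Adjuster 2 202/353 = 57.2%, the senior adjuster 9/13 = 69.2% → the senior adjuster
Complex: Adjuster 2 2/8 = 25.0%, the senior adjuster 84/279 = 30.1% → the senior adjuster
Overall: Adjuster 2 204/361 = 56.5%, the senior adjuster 93/292 = 31.8% → Adjuster 2
The senior adjuster wins each claim group but Adjuster 2 wins overall — the comparison reverses. The senior adjuster's claims skew toward complex, which has a lower base rate.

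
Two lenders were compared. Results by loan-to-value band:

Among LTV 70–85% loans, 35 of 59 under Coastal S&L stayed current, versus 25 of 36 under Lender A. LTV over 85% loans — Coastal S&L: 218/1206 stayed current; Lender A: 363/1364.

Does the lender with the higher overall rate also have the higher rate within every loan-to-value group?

LTV 70–85%: Coastal S&L 35/59 = 59.3%, Lender A 25/36 = 69.4% → Lender A
LTV over 85%: Coastal S&L 218/1206 = 18.1%, Lender A 363/1364 = 26.6% → Lender A
Overall: Coastal S&L 253/1265 = 20.0%, Lender A 388/1400 = 27.7% → Lender A
Lender A wins overall and in every loan-to-value group — no reversal.

Yes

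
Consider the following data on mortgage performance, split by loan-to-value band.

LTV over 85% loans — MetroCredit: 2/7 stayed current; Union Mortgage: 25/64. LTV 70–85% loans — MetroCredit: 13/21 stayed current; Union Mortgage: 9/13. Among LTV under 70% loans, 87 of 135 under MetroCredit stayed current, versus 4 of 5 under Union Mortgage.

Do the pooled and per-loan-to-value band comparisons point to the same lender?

LTV over 85%: MetroCredit 2/7 = 28.6%, Union Mortgage 25/64 = 39.1% → Union Mortgage
LTV 70–85%: MetroCredit 13/21 = 61.9%, Union Mortgage 9/13 = 69.2% → Union Mortgage
LTV under 70%: MetroCredit 87/135 = 64.4%, Union Mortgage 4/5 = 80.0% → Union Mortgage
Overall: MetroCredit 102/163 = 62.6%, Union Mortgage 38/82 = 46.3% → MetroCredit
Union Mortgage wins each loan-to-value group but MetroCredit wins overall — the comparison reverses. Union Mortgage's loans skew toward LTV over 85%, which has a lower base rate.

No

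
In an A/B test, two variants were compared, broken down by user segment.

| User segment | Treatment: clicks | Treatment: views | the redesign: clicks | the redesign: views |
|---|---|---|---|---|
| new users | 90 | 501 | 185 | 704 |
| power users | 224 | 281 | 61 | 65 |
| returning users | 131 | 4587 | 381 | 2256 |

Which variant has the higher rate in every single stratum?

the redesign

New users: Treatment 90/501 = 18.0%, the redesign 185/704 = 26.3% → the redesign
Power users: Treatment 224/281 = 79.7%, the redesign 61/65 = 93.8% → the redesign
Returning users: Treatment 131/4587 = 2.9%, the redesign 381/2256 = 16.9% → the redesign
The redesign has the higher rate in all 3 groups.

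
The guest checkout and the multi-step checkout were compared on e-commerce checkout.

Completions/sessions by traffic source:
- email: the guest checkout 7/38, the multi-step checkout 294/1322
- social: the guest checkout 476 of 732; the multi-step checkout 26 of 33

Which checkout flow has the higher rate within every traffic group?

Email: the guest checkout 7/38 = 18.4%, the multi-step checkout 294/1322 = 22.2% → the multi-step checkout
Social: the guest checkout 476/732 = 65.0%, the multi-step checkout 26/33 = 78.8% → the multi-step checkout
The multi-step checkout has the higher rate in both groups.

the multi-step checkout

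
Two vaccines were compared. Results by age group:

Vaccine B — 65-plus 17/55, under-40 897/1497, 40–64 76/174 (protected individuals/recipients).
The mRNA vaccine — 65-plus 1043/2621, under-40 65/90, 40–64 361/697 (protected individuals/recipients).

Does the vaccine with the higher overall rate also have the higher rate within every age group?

65-plus: Vaccine B 17/55 = 30.9%, the mRNA vaccine 1043/2621 = 39.8% → the mRNA vaccine
Under-40: Vaccine B 897/1497 = 59.9%, the mRNA vaccine 65/90 = 72.2% → the mRNA vaccine
40–64: Vaccine B 76/174 = 43.7%, the mRNA vaccine 361/697 = 51.8% → the mRNA vaccine
Overall: Vaccine B 990/1726 = 57.4%, the mRNA vaccine 1469/3408 = 43.1% → Vaccine B
The mRNA vaccine wins each age group but Vaccine B wins overall — the comparison reverses. The mRNA vaccine's recipients skew toward 65-plus, which has a lower base rate.

No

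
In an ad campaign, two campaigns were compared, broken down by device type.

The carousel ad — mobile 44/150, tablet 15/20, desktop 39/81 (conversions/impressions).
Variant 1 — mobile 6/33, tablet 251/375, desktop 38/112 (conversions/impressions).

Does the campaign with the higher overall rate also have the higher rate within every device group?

Mobile: the carousel ad 44/150 = 29.3%, Variant 1 6/33 = 18.2% → the carousel ad
Tablet: the carousel ad 15/20 = 75.0%, Variant 1 251/375 = 66.9% → the carousel ad
Desktop: the carousel ad 39/81 = 48.1%, Variant 1 38/112 = 33.9% → the carousel ad
Overall: the carousel ad 98/251 = 39.0%, Variant 1 295/520 = 56.7% → Variant 1
The carousel ad wins each device group but Variant 1 wins overall — the comparison reverses. The carousel ad's impressions skew toward mobile, which has a lower base rate.

No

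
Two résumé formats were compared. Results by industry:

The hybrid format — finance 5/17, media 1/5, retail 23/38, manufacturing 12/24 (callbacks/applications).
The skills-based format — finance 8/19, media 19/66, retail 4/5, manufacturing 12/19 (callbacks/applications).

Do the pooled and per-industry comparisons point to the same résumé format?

No

Finance: the hybrid format 5/17 = 29.4%, the skills-based format 8/19 = 42.1% → the skills-based format
Media: the hybrid format 1/5 = 20.0%, the skills-based format 19/66 = 28.8% → the skills-based format
Retail: the hybrid format 23/38 = 60.5%, the skills-based format 4/5 = 80.0% → the skills-based format
Manufacturing: the hybrid format 12/24 = 50.0%, the skills-based format 12/19 = 63.2% → the skills-based format
Overall: the hybrid format 41/84 = 48.8%, the skills-based format 43/109 = 39.4% → the hybrid format
The skills-based format wins each industry group but the hybrid format wins overall — the comparison reverses. The skills-based format's applications skew toward media, which has a lower base rate.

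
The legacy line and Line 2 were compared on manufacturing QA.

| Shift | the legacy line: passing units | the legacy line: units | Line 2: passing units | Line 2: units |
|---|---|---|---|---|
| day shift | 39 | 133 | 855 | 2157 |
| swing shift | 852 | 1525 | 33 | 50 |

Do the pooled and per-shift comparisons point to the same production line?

Day shift: the legacy line 39/133 = 29.3%, Line 2 855/2157 = 39.6% → Line 2
Swing shift: the legacy line 852/1525 = 55.9%, Line 2 33/50 = 66.0% → Line 2
Overall: the legacy line 891/1658 = 53.7%, Line 2 888/2207 = 40.2% → the legacy line
Line 2 wins each shift group but the legacy line wins overall — the comparison reverses. Line 2's units skew toward day shift, which has a lower base rate.

No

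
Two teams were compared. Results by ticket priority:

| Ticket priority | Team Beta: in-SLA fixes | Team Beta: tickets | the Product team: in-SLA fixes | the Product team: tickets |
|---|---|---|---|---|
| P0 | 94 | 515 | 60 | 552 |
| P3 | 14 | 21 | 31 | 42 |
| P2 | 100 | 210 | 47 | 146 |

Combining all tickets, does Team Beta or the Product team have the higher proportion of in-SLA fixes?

P0: Team Beta 94/515 = 18.3%, the Product team 60/552 = 10.9% → Team Beta
P3: Team Beta 14/21 = 66.7%, the Product team 31/42 = 73.8% → the Product team
P2: Team Beta 100/210 = 47.6%, the Product team 47/146 = 32.2% → Team Beta
Overall: Team Beta 208/746 = 27.9%, the Product team 138/740 = 18.6% → Team Beta
(Neither sweeps every ticket group, but Team Beta has the higher pooled rate.)

Team Beta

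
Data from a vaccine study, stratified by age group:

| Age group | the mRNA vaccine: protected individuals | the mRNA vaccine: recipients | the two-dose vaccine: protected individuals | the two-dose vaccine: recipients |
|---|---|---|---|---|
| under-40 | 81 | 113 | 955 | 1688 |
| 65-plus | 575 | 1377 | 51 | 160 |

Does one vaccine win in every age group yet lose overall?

Under-40: the mRNA vaccine 81/113 = 71.7%, the two-dose vaccine 955/1688 = 56.6% → the mRNA vaccine
65-plus: the mRNA vaccine 575/1377 = 41.8%, the two-dose vaccine 51/160 = 31.9% → the mRNA vaccine
Overall: the mRNA vaccine 656/1490 = 44.0%, the two-dose vaccine 1006/1848 = 54.4% → the two-dose vaccine
The mRNA vaccine wins each age group but the two-dose vaccine wins overall — the comparison reverses. The mRNA vaccine's recipients skew toward 65-plus, which has a lower base rate.

Yes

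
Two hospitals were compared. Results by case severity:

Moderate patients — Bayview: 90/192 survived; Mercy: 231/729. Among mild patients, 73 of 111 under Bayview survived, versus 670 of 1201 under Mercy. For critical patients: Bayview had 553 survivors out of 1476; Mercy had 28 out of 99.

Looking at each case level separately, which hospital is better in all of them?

Bayview

Moderate: Bayview 90/192 = 46.9%, Mercy 231/729 = 31.7% → Bayview
Mild: Bayview 73/111 = 65.8%, Mercy 670/1201 = 55.8% → Bayview
Critical: Bayview 553/1476 = 37.5%, Mercy 28/99 = 28.3% → Bayview
Bayview has the higher rate in all 3 groups.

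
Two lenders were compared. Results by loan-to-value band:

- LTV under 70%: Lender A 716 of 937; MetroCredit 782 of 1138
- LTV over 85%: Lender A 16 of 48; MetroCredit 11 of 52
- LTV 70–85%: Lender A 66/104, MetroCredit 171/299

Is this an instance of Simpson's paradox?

LTV under 70%: Lender A 716/937 = 76.4%, MetroCredit 782/1138 = 68.7% → Lender A
LTV over 85%: Lender A 16/48 = 33.3%, MetroCredit 11/52 = 21.2% → Lender A
LTV 70–85%: Lender A 66/104 = 63.5%, MetroCredit 171/299 = 57.2% → Lender A
Overall: Lender A 798/1089 = 73.3%, MetroCredit 964/1489 = 64.7% → Lender A
Lender A wins overall and in every loan-to-value group — no reversal.

No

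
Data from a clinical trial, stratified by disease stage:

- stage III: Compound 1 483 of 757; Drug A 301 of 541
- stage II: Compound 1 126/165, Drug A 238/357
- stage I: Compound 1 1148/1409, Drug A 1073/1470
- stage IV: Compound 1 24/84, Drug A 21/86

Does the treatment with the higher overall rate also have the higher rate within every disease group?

Stage III: Compound 1 483/757 = 63.8%, Drug A 301/541 = 55.6% → Compound 1
Stage II: Compound 1 126/165 = 76.4%, Drug A 238/357 = 66.7% → Compound 1
Stage I: Compound 1 1148/1409 = 81.5%, Drug A 1073/1470 = 73.0% → Compound 1
Stage IV: Compound 1 24/84 = 28.6%, Drug A 21/86 = 24.4% → Compound 1
Overall: Compound 1 1781/2415 = 73.7%, Drug A 1633/2454 = 66.5% → Compound 1
Compound 1 wins overall and in every disease group — no reversal.

Yes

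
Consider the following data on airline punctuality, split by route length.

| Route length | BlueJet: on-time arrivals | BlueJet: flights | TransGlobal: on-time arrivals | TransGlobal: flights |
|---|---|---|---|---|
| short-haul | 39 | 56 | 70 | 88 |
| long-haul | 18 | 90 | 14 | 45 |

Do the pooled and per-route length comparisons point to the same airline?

Yes

Short-haul: BlueJet 39/56 = 69.6%, TransGlobal 70/88 = 79.5% → TransGlobal
Long-haul: BlueJet 18/90 = 20.0%, TransGlobal 14/45 = 31.1% → TransGlobal
Overall: BlueJet 57/146 = 39.0%, TransGlobal 84/133 = 63.2% → TransGlobal
TransGlobal wins overall and in every route group — no reversal.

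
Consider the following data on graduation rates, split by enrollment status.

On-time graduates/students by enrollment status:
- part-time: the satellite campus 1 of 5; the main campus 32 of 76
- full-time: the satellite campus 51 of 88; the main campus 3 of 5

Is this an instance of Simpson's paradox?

Part-time: the satellite campus 1/5 = 20.0%, the main campus 32/76 = 42.1% → the main campus
Full-time: the satellite campus 51/88 = 58.0%, the main campus 3/5 = 60.0% → the main campus
Overall: the satellite campus 52/93 = 55.9%, the main campus 35/81 = 43.2% → the satellite campus
The main campus wins each enrollment group but the satellite campus wins overall — the comparison reverses. The main campus's students skew toward part-time, which has a lower base rate.

Yes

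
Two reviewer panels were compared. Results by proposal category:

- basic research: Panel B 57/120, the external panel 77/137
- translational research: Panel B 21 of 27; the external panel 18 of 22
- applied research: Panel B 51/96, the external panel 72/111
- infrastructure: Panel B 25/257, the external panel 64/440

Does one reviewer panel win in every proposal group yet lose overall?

Basic research: Panel B 57/120 = 47.5%, the external panel 77/137 = 56.2% → the external panel
Translational research: Panel B 21/27 = 77.8%, the external panel 18/22 = 81.8% → the external panel
Applied research: Panel B 51/96 = 53.1%, the external panel 72/111 = 64.9% → the external panel
Infrastructure: Panel B 25/257 = 9.7%, the external panel 64/440 = 14.5% → the external panel
Overall: Panel B 154/500 = 30.8%, the external panel 231/710 = 32.5% → the external panel
The external panel wins overall and in every proposal group — no reversal.

No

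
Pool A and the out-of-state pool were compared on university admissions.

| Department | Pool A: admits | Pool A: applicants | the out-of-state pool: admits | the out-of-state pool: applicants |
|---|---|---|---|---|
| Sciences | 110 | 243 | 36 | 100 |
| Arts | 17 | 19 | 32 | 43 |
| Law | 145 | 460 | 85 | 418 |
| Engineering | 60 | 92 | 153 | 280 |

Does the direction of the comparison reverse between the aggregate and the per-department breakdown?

Sciences: Pool A 110/243 = 45.3%, the out-of-state pool 36/100 = 36.0% → Pool A
Arts: Pool A 17/19 = 89.5%, the out-of-state pool 32/43 = 74.4% → Pool A
Law: Pool A 145/460 = 31.5%, the out-of-state pool 85/418 = 20.3% → Pool A
Engineering: Pool A 60/92 = 65.2%, the out-of-state pool 153/280 = 54.6% → Pool A
Overall: Pool A 332/814 = 40.8%, the out-of-state pool 306/841 = 36.4% → Pool A
Pool A wins overall and in every department group — no reversal.

No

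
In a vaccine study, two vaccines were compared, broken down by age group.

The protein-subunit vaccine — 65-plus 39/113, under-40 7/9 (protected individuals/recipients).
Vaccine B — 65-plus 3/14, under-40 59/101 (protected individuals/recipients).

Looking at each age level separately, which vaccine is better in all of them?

65-plus: the protein-subunit vaccine 39/113 = 34.5%, Vaccine B 3/14 = 21.4% → the protein-subunit vaccine
Under-40: the protein-subunit vaccine 7/9 = 77.8%, Vaccine B 59/101 = 58.4% → the protein-subunit vaccine
The protein-subunit vaccine has the higher rate in both groups.

the protein-subunit vaccine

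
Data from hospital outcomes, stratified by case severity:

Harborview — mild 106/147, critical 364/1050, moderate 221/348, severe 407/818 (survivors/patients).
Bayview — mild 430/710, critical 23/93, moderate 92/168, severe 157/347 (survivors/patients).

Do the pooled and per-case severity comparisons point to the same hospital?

Mild: Harborview 106/147 = 72.1%, Bayview 430/710 = 60.6% → Harborview
Critical: Harborview 364/1050 = 34.7%, Bayview 23/93 = 24.7% → Harborview
Moderate: Harborview 221/348 = 63.5%, Bayview 92/168 = 54.8% → Harborview
Severe: Harborview 407/818 = 49.8%, Bayview 157/347 = 45.2% → Harborview
Overall: Harborview 1098/2363 = 46.5%, Bayview 702/1318 = 53.3% → Bayview
Harborview wins each case group but Bayview wins overall — the comparison reverses. Harborview's patients skew toward critical, which has a lower base rate.

No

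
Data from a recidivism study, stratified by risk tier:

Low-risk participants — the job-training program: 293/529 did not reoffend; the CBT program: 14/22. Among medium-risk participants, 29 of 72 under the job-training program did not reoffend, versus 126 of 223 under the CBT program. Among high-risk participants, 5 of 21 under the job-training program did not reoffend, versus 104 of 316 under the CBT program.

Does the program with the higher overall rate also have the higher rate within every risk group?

Low-risk: the job-training program 293/529 = 55.4%, the CBT program 14/22 = 63.6% → the CBT program
Medium-risk: the job-training program 29/72 = 40.3%, the CBT program 126/223 = 56.5% → the CBT program
High-risk: the job-training program 5/21 = 23.8%, the CBT program 104/316 = 32.9% → the CBT program
Overall: the job-training program 327/622 = 52.6%, the CBT program 244/561 = 43.5% → the job-training program
The CBT program wins each risk group but the job-training program wins overall — the comparison reverses. The CBT program's participants skew toward high-risk, which has a lower base rate.

No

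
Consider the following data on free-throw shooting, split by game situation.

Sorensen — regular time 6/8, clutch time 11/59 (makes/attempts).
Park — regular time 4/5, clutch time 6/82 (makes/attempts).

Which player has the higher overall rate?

Regular time: Sorensen 6/8 = 75.0%, Park 4/5 = 80.0% → Park
Clutch time: Sorensen 11/59 = 18.6%, Park 6/82 = 7.3% → Sorensen
Overall: Sorensen 17/67 = 25.4%, Park 10/87 = 11.5% → Sorensen
(Neither sweeps every game group, but Sorensen has the higher pooled rate.)

Sorensen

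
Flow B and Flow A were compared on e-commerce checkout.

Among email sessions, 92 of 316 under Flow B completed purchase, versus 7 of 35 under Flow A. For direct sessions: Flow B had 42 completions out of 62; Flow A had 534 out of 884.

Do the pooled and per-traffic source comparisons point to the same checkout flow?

No

Email: Flow B 92/316 = 29.1%, Flow A 7/35 = 20.0% → Flow B
Direct: Flow B 42/62 = 67.7%, Flow A 534/884 = 60.4% → Flow B
Overall: Flow B 134/378 = 35.4%, Flow A 541/919 = 58.9% → Flow A
Flow B wins each traffic group but Flow A wins overall — the comparison reverses. Flow B's sessions skew toward email, which has a lower base rate.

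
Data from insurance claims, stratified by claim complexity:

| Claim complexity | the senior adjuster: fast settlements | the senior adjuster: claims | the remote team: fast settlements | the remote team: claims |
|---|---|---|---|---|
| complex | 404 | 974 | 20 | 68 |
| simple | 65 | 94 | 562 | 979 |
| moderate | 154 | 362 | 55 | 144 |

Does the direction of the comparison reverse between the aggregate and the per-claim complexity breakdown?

Yes

Complex: the senior adjuster 404/974 = 41.5%, the remote team 20/68 = 29.4% → the senior adjuster
Simple: the senior adjuster 65/94 = 69.1%, the remote team 562/979 = 57.4% → the senior adjuster
Moderate: the senior adjuster 154/362 = 42.5%, the remote team 55/144 = 38.2% → the senior adjuster
Overall: the senior adjuster 623/1430 = 43.6%, the remote team 637/1191 = 53.5% → the remote team
The senior adjuster wins each claim group but the remote team wins overall — the comparison reverses. The senior adjuster's claims skew toward complex, which has a lower base rate.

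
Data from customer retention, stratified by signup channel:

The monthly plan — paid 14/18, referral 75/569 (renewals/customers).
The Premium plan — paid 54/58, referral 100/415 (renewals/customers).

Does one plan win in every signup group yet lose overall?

Paid: the monthly plan 14/18 = 77.8%, the Premium plan 54/58 = 93.1% → the Premium plan
Referral: the monthly plan 75/569 = 13.2%, the Premium plan 100/415 = 24.1% → the Premium plan
Overall: the monthly plan 89/587 = 15.2%, the Premium plan 154/473 = 32.6% → the Premium plan
The Premium plan wins overall and in every signup group — no reversal.

No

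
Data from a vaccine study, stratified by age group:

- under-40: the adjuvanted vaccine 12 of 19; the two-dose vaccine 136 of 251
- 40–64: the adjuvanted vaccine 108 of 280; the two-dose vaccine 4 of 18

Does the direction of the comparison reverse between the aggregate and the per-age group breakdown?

Yes

Under-40: the adjuvanted vaccine 12/19 = 63.2%, the two-dose vaccine 136/251 = 54.2% → the adjuvanted vaccine
40–64: the adjuvanted vaccine 108/280 = 38.6%, the two-dose vaccine 4/18 = 22.2% → the adjuvanted vaccine
Overall: the adjuvanted vaccine 120/299 = 40.1%, the two-dose vaccine 140/269 = 52.0% → the two-dose vaccine
The adjuvanted vaccine wins each age group but the two-dose vaccine wins overall — the comparison reverses. The adjuvanted vaccine's recipients skew toward 40–64, which has a lower base rate.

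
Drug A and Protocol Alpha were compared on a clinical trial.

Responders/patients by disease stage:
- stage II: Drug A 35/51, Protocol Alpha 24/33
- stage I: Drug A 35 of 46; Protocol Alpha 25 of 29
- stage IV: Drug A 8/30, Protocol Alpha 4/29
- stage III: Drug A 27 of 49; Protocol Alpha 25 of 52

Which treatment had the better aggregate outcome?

Stage II: Drug A 35/51 = 68.6%, Protocol Alpha 24/33 = 72.7% → Protocol Alpha
Stage I: Drug A 35/46 = 76.1%, Protocol Alpha 25/29 = 86.2% → Protocol Alpha
Stage IV: Drug A 8/30 = 26.7%, Protocol Alpha 4/29 = 13.8% → Drug A
Stage III: Drug A 27/49 = 55.1%, Protocol Alpha 25/52 = 48.1% → Drug A
Overall: Drug A 105/176 = 59.7%, Protocol Alpha 78/143 = 54.5% → Drug A
(Neither sweeps every disease group, but Drug A has the higher pooled rate.)

Drug A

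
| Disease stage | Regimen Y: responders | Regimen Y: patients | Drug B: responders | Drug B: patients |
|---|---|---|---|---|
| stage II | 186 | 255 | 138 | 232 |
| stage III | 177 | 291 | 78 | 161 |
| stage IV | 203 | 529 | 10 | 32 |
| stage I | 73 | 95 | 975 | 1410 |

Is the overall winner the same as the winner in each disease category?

Stage II: Regimen Y 186/255 = 72.9%, Drug B 138/232 = 59.5% → Regimen Y
Stage III: Regimen Y 177/291 = 60.8%, Drug B 78/161 = 48.4% → Regimen Y
Stage IV: Regimen Y 203/529 = 38.4%, Drug B 10/32 = 31.2% → Regimen Y
Stage I: Regimen Y 73/95 = 76.8%, Drug B 975/1410 = 69.1% → Regimen Y
Overall: Regimen Y 639/1170 = 54.6%, Drug B 1201/1835 = 65.4% → Drug B
Regimen Y wins each disease group but Drug B wins overall — the comparison reverses. Regimen Y's patients skew toward stage IV, which has a lower base rate.

No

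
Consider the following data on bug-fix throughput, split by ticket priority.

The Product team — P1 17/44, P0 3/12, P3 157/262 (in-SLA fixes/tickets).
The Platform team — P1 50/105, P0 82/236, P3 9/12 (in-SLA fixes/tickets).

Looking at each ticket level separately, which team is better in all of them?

the Platform team

P1: the Product team 17/44 = 38.6%, the Platform team 50/105 = 47.6% → the Platform team
P0: the Product team 3/12 = 25.0%, the Platform team 82/236 = 34.7% → the Platform team
P3: the Product team 157/262 = 59.9%, the Platform team 9/12 = 75.0% → the Platform team
The Platform team has the higher rate in all 3 groups.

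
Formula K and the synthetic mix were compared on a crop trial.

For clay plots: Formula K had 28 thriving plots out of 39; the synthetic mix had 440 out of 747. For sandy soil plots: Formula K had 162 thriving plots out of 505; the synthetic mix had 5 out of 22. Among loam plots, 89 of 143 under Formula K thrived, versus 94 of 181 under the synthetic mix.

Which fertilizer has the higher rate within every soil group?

Formula K

Clay: Formula K 28/39 = 71.8%, the synthetic mix 440/747 = 58.9% → Formula K
Sandy soil: Formula K 162/505 = 32.1%, the synthetic mix 5/22 = 22.7% → Formula K
Loam: Formula K 89/143 = 62.2%, the synthetic mix 94/181 = 51.9% → Formula K
Formula K has the higher rate in all 3 groups.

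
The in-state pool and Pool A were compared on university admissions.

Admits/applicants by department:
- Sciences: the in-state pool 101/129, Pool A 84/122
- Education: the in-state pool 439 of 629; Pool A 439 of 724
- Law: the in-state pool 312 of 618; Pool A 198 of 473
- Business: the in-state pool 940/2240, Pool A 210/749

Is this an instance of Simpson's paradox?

No

Sciences: the in-state pool 101/129 = 78.3%, Pool A 84/122 = 68.9% → the in-state pool
Education: the in-state pool 439/629 = 69.8%, Pool A 439/724 = 60.6% → the in-state pool
Law: the in-state pool 312/618 = 50.5%, Pool A 198/473 = 41.9% → the in-state pool
Business: the in-state pool 940/2240 = 42.0%, Pool A 210/749 = 28.0% → the in-state pool
Overall: the in-state pool 1792/3616 = 49.6%, Pool A 931/2068 = 45.0% → the in-state pool
The in-state pool wins overall and in every department group — no reversal.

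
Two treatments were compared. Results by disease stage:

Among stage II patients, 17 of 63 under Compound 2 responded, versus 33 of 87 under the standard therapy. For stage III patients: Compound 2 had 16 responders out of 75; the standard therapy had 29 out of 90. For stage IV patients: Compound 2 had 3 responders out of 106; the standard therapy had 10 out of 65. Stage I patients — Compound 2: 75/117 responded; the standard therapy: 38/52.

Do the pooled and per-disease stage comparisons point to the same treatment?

Stage II: Compound 2 17/63 = 27.0%, the standard therapy 33/87 = 37.9% → the standard therapy
Stage III: Compound 2 16/75 = 21.3%, the standard therapy 29/90 = 32.2% → the standard therapy
Stage IV: Compound 2 3/106 = 2.8%, the standard therapy 10/65 = 15.4% → the standard therapy
Stage I: Compound 2 75/117 = 64.1%, the standard therapy 38/52 = 73.1% → the standard therapy
Overall: Compound 2 111/361 = 30.7%, the standard therapy 110/294 = 37.4% → the standard therapy
The standard therapy wins overall and in every disease group — no reversal.

Yes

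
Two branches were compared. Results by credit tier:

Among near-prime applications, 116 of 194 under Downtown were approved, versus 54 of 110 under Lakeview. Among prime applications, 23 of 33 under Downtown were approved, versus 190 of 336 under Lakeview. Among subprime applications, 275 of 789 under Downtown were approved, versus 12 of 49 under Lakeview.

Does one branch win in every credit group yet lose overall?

Near-prime: Downtown 116/194 = 59.8%, Lakeview 54/110 = 49.1% → Downtown
Prime: Downtown 23/33 = 69.7%, Lakeview 190/336 = 56.5% → Downtown
Subprime: Downtown 275/789 = 34.9%, Lakeview 12/49 = 24.5% → Downtown
Overall: Downtown 414/1016 = 40.7%, Lakeview 256/495 = 51.7% → Lakeview
Downtown wins each credit group but Lakeview wins overall — the comparison reverses. Downtown's applications skew toward subprime, which has a lower base rate.

Yes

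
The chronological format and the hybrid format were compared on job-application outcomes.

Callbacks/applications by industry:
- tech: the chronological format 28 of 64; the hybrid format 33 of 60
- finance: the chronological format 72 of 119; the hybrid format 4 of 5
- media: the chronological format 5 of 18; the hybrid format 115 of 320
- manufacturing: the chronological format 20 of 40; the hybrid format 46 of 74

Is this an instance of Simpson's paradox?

Yes

Tech: the chronological format 28/64 = 43.8%, the hybrid format 33/60 = 55.0% → the hybrid format
Finance: the chronological format 72/119 = 60.5%, the hybrid format 4/5 = 80.0% → the hybrid format
Media: the chronological format 5/18 = 27.8%, the hybrid format 115/320 = 35.9% → the hybrid format
Manufacturing: the chronological format 20/40 = 50.0%, the hybrid format 46/74 = 62.2% → the hybrid format
Overall: the chronological format 125/241 = 51.9%, the hybrid format 198/459 = 43.1% → the chronological format
The hybrid format wins each industry group but the chronological format wins overall — the comparison reverses. The hybrid format's applications skew toward media, which has a lower base rate.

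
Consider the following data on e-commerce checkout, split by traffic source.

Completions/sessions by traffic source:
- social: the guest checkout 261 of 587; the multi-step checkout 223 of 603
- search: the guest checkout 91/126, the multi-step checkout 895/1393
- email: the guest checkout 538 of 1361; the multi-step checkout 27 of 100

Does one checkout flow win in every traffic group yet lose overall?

Yes

Social: the guest checkout 261/587 = 44.5%, the multi-step checkout 223/603 = 37.0% → the guest checkout
Search: the guest checkout 91/126 = 72.2%, the multi-step checkout 895/1393 = 64.2% → the guest checkout
Email: the guest checkout 538/1361 = 39.5%, the multi-step checkout 27/100 = 27.0% → the guest checkout
Overall: the guest checkout 890/2074 = 42.9%, the multi-step checkout 1145/2096 = 54.6% → the multi-step checkout
The guest checkout wins each traffic group but the multi-step checkout wins overall — the comparison reverses. The guest checkout's sessions skew toward email, which has a lower base rate.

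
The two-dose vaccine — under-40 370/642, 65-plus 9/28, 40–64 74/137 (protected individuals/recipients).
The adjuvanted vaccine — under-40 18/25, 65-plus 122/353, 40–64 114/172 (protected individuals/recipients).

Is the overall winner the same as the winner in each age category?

Under-40: the two-dose vaccine 370/642 = 57.6%, the adjuvanted vaccine 18/25 = 72.0% → the adjuvanted vaccine
65-plus: the two-dose vaccine 9/28 = 32.1%, the adjuvanted vaccine 122/353 = 34.6% → the adjuvanted vaccine
40–64: the two-dose vaccine 74/137 = 54.0%, the adjuvanted vaccine 114/172 = 66.3% → the adjuvanted vaccine
Overall: the two-dose vaccine 453/807 = 56.1%, the adjuvanted vaccine 254/550 = 46.2% → the two-dose vaccine
The adjuvanted vaccine wins each age group but the two-dose vaccine wins overall — the comparison reverses. The adjuvanted vaccine's recipients skew toward 65-plus, which has a lower base rate.

No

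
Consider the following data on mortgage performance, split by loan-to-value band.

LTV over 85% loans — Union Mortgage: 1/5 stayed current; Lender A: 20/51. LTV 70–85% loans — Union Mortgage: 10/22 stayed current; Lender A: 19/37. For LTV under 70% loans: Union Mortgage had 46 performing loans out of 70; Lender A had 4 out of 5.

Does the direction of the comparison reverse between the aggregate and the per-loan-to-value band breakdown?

Yes

LTV over 85%: Union Mortgage 1/5 = 20.0%, Lender A 20/51 = 39.2% → Lender A
LTV 70–85%: Union Mortgage 10/22 = 45.5%, Lender A 19/37 = 51.4% → Lender A
LTV under 70%: Union Mortgage 46/70 = 65.7%, Lender A 4/5 = 80.0% → Lender A
Overall: Union Mortgage 57/97 = 58.8%, Lender A 43/93 = 46.2% → Union Mortgage
Lender A wins each loan-to-value group but Union Mortgage wins overall — the comparison reverses. Lender A's loans skew toward LTV over 85%, which has a lower base rate.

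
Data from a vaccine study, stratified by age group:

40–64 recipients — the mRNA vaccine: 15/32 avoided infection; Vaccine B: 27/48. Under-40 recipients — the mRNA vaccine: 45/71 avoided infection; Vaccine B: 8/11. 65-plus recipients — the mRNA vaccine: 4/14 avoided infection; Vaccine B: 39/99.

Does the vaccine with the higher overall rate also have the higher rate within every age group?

40–64: the mRNA vaccine 15/32 = 46.9%, Vaccine B 27/48 = 56.2% → Vaccine B
Under-40: the mRNA vaccine 45/71 = 63.4%, Vaccine B 8/11 = 72.7% → Vaccine B
65-plus: the mRNA vaccine 4/14 = 28.6%, Vaccine B 39/99 = 39.4% → Vaccine B
Overall: the mRNA vaccine 64/117 = 54.7%, Vaccine B 74/158 = 46.8% → the mRNA vaccine
Vaccine B wins each age group but the mRNA vaccine wins overall — the comparison reverses. Vaccine B's recipients skew toward 65-plus, which has a lower base rate.

No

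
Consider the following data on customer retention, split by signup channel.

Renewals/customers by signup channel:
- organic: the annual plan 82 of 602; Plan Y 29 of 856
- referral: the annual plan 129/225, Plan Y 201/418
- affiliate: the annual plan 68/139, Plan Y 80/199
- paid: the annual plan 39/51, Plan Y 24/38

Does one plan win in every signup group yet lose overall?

No

Organic: the annual plan 82/602 = 13.6%, Plan Y 29/856 = 3.4% → the annual plan
Referral: the annual plan 129/225 = 57.3%, Plan Y 201/418 = 48.1% → the annual plan
Affiliate: the annual plan 68/139 = 48.9%, Plan Y 80/199 = 40.2% → the annual plan
Paid: the annual plan 39/51 = 76.5%, Plan Y 24/38 = 63.2% → the annual plan
Overall: the annual plan 318/1017 = 31.3%, Plan Y 334/1511 = 22.1% → the annual plan
The annual plan wins overall and in every signup group — no reversal.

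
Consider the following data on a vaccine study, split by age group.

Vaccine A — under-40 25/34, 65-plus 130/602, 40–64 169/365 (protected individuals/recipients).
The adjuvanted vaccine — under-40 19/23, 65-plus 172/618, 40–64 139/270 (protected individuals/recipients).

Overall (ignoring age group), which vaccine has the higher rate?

Under-40: Vaccine A 25/34 = 73.5%, the adjuvanted vaccine 19/23 = 82.6% → the adjuvanted vaccine
65-plus: Vaccine A 130/602 = 21.6%, the adjuvanted vaccine 172/618 = 27.8% → the adjuvanted vaccine
40–64: Vaccine A 169/365 = 46.3%, the adjuvanted vaccine 139/270 = 51.5% → the adjuvanted vaccine
Overall: Vaccine A 324/1001 = 32.4%, the adjuvanted vaccine 330/911 = 36.2% → the adjuvanted vaccine

the adjuvanted vaccine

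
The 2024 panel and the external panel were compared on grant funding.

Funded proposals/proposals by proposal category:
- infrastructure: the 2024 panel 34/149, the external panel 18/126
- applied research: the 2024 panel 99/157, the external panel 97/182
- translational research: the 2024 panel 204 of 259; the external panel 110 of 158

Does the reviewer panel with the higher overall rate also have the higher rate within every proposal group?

Infrastructure: the 2024 panel 34/149 = 22.8%, the external panel 18/126 = 14.3% → the 2024 panel
Applied research: the 2024 panel 99/157 = 63.1%, the external panel 97/182 = 53.3% → the 2024 panel
Translational research: the 2024 panel 204/259 = 78.8%, the external panel 110/158 = 69.6% → the 2024 panel
Overall: the 2024 panel 337/565 = 59.6%, the external panel 225/466 = 48.3% → the 2024 panel
The 2024 panel wins overall and in every proposal group — no reversal.

Yes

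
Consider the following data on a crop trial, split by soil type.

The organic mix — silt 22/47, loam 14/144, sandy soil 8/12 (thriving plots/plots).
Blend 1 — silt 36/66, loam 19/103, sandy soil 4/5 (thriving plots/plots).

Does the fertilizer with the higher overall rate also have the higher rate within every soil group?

Silt: the organic mix 22/47 = 46.8%, Blend 1 36/66 = 54.5% → Blend 1
Loam: the organic mix 14/144 = 9.7%, Blend 1 19/103 = 18.4% → Blend 1
Sandy soil: the organic mix 8/12 = 66.7%, Blend 1 4/5 = 80.0% → Blend 1
Overall: the organic mix 44/203 = 21.7%, Blend 1 59/174 = 33.9% → Blend 1
Blend 1 wins overall and in every soil group — no reversal.

Yes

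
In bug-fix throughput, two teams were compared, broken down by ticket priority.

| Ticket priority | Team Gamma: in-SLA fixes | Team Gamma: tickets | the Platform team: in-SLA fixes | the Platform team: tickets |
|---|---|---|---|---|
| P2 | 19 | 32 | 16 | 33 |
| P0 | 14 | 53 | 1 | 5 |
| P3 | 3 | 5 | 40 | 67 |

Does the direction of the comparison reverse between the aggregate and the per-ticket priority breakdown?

P2: Team Gamma 19/32 = 59.4%, the Platform team 16/33 = 48.5% → Team Gamma
P0: Team Gamma 14/53 = 26.4%, the Platform team 1/5 = 20.0% → Team Gamma
P3: Team Gamma 3/5 = 60.0%, the Platform team 40/67 = 59.7% → Team Gamma
Overall: Team Gamma 36/90 = 40.0%, the Platform team 57/105 = 54.3% → the Platform team
Team Gamma wins each ticket group but the Platform team wins overall — the comparison reverses. Team Gamma's tickets skew toward P0, which has a lower base rate.

Yes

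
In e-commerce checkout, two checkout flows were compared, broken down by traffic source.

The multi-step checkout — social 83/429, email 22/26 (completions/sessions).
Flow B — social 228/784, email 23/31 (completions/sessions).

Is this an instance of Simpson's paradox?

No

Social: the multi-step checkout 83/429 = 19.3%, Flow B 228/784 = 29.1% → Flow B
Email: the multi-step checkout 22/26 = 84.6%, Flow B 23/31 = 74.2% → the multi-step checkout
Overall: the multi-step checkout 105/455 = 23.1%, Flow B 251/815 = 30.8% → Flow B
Neither sweeps: the multi-step checkout wins 1 of 2 groups, Flow B wins 1. Flow B wins overall but not every group — no Simpson reversal.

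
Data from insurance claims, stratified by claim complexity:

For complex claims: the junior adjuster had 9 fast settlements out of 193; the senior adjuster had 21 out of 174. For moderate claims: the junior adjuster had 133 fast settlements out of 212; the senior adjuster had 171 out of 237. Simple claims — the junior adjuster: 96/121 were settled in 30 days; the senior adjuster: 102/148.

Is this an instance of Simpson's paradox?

No

Complex: the junior adjuster 9/193 = 4.7%, the senior adjuster 21/174 = 12.1% → the senior adjuster
Moderate: the junior adjuster 133/212 = 62.7%, the senior adjuster 171/237 = 72.2% → the senior adjuster
Simple: the junior adjuster 96/121 = 79.3%, the senior adjuster 102/148 = 68.9% → the junior adjuster
Overall: the junior adjuster 238/526 = 45.2%, the senior adjuster 294/559 = 52.6% → the senior adjuster
Neither sweeps: the junior adjuster wins 1 of 3 groups, the senior adjuster wins 2. The senior adjuster wins overall but not every group — no Simpson reversal.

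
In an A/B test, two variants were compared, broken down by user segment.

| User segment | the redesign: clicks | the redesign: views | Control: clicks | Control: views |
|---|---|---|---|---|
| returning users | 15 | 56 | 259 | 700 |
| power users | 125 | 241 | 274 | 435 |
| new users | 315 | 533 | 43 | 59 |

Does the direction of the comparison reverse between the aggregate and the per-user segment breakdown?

Yes

Returning users: the redesign 15/56 = 26.8%, Control 259/700 = 37.0% → Control
Power users: the redesign 125/241 = 51.9%, Control 274/435 = 63.0% → Control
New users: the redesign 315/533 = 59.1%, Control 43/59 = 72.9% → Control
Overall: the redesign 455/830 = 54.8%, Control 576/1194 = 48.2% → the redesign
Control wins each user group but the redesign wins overall — the comparison reverses. Control's views skew toward returning users, which has a lower base rate.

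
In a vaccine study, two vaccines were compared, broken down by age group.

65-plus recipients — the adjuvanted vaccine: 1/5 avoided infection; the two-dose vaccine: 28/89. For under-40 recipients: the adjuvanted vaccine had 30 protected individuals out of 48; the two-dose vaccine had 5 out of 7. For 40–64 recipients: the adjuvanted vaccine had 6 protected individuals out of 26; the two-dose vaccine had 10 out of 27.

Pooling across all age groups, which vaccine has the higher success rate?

the adjuvanted vaccine

65-plus: the adjuvanted vaccine 1/5 = 20.0%, the two-dose vaccine 28/89 = 31.5% → the two-dose vaccine
Under-40: the adjuvanted vaccine 30/48 = 62.5%, the two-dose vaccine 5/7 = 71.4% → the two-dose vaccine
40–64: the adjuvanted vaccine 6/26 = 23.1%, the two-dose vaccine 10/27 = 37.0% → the two-dose vaccine
Overall: the adjuvanted vaccine 37/79 = 46.8%, the two-dose vaccine 43/123 = 35.0% → the adjuvanted vaccine
(The two-dose vaccine wins every age group but the adjuvanted vaccine wins overall — the two-dose vaccine's recipients skew toward the low-rate 65-plus group.)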